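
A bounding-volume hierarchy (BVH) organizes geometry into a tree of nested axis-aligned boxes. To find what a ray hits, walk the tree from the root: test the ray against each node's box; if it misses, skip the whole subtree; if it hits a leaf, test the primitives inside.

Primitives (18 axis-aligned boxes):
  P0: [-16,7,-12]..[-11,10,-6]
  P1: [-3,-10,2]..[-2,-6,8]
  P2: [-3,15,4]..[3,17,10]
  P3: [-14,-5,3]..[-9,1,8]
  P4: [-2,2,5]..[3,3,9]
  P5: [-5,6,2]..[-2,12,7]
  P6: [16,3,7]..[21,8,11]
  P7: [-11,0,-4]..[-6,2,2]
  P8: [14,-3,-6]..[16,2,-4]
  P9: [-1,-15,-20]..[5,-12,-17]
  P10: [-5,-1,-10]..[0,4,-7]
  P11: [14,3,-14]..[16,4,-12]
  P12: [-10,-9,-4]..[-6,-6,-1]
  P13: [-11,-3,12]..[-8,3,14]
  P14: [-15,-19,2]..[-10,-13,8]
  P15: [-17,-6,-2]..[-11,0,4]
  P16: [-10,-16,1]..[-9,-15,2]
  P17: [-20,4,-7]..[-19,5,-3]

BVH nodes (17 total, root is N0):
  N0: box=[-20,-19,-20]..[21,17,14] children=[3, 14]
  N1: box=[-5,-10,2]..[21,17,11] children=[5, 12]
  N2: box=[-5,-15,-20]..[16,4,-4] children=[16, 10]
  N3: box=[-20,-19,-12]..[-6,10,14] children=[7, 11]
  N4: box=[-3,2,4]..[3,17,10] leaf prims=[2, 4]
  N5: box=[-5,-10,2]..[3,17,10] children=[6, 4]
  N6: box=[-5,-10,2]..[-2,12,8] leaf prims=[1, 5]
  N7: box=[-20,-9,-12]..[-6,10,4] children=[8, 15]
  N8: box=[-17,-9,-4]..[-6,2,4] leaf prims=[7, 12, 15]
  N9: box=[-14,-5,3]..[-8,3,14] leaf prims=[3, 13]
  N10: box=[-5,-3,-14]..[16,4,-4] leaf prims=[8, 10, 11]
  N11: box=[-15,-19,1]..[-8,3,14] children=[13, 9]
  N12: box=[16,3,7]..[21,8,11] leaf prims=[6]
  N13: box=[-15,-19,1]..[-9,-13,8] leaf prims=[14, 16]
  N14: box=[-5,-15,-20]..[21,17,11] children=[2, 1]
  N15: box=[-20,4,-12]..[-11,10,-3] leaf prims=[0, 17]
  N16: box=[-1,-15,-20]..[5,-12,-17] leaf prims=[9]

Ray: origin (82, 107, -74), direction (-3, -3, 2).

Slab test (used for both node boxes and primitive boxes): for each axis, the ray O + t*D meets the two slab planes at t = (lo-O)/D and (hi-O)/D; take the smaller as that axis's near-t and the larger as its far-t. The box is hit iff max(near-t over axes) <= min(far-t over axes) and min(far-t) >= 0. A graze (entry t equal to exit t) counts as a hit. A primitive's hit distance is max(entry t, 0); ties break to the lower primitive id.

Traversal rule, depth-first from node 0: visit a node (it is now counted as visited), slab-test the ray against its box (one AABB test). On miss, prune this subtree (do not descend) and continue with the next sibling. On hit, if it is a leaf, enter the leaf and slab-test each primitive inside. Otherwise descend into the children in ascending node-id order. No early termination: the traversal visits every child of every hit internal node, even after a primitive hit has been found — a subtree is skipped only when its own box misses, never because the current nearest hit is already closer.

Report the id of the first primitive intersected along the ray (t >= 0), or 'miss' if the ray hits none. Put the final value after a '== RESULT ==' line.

Traverse from the root:
N0 x:[61/3,34] y:[30,42] z:[27,44] -> hit [30,34], descend [3, 14]
  N3 x:[88/3,34] y:[97/3,42] z:[31,44] -> hit [97/3,34], descend [7, 11]
    N7 x:[88/3,34] y:[97/3,116/3] z:[31,39] -> hit [97/3,34], descend [8, 15]
      N8 x:[88/3,33] y:[35,116/3] z:[35,39] -> miss, prune
      N15 x:[31,34] y:[97/3,103/3] z:[31,71/2] -> hit [97/3,34] leaf, test {P0@t=97/3, P17@t=34}
    N11 x:[30,97/3] y:[104/3,42] z:[75/2,44] -> miss, prune
  N14 x:[61/3,29] y:[30,122/3] z:[27,85/2] -> miss, prune

Visited [0, 3, 7, 8, 15, 11, 14]. Tests: 7 box, 1 leaf. Nearest: P0.

== RESULT ==
0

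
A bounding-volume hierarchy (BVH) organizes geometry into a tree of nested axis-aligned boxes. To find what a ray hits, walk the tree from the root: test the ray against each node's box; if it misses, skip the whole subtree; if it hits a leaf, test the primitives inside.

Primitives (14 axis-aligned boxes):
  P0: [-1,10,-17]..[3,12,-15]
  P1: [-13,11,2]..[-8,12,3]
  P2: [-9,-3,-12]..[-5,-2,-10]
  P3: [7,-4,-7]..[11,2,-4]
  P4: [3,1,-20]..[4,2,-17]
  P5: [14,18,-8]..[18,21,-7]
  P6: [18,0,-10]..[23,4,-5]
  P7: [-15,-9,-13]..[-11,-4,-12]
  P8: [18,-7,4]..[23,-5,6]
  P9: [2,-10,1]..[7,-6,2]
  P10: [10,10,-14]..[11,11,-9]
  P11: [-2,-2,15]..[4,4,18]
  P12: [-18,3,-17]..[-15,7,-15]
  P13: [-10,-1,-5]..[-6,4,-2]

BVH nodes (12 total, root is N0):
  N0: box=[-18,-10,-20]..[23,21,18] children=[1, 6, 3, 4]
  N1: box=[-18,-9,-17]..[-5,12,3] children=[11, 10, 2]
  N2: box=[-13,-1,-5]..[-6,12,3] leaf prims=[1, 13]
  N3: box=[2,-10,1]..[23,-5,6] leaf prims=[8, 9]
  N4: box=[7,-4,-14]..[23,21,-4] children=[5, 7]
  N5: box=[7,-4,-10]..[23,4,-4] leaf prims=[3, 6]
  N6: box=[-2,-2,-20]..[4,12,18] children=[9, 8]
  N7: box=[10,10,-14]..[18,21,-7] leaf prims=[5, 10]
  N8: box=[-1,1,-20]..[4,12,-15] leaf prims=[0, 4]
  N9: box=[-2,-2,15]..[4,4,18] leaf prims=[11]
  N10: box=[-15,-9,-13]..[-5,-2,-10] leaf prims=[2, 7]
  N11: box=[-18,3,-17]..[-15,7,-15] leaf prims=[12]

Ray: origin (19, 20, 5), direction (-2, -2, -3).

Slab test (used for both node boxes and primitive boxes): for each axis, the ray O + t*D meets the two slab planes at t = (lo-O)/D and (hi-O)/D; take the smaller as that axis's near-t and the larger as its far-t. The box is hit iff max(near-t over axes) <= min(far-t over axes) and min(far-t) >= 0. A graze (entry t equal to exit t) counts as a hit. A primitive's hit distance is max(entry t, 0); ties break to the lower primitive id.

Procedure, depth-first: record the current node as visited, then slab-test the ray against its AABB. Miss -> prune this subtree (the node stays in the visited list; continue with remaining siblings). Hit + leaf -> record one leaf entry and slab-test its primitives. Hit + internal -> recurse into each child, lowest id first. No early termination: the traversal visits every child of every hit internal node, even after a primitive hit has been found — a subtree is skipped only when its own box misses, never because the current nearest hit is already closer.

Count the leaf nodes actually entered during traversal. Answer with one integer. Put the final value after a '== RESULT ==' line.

Traverse from the root:
N0 x:[-2,37/2] y:[-1/2,15] z:[-13/3,25/3] -> hit [-1/2,25/3], descend [1, 3, 4, 6]
  N1 x:[12,37/2] y:[4,29/2] z:[2/3,22/3] -> miss, prune
  N3 x:[-2,17/2] y:[25/2,15] z:[-1/3,4/3] -> miss, prune
  N4 x:[-2,6] y:[-1/2,12] z:[3,19/3] -> hit [3,6], descend [5, 7]
    N5 x:[-2,6] y:[8,12] z:[3,5] -> miss, prune
    N7 x:[1/2,9/2] y:[-1/2,5] z:[4,19/3] -> hit [4,9/2] leaf, test {P5(miss), P10(miss)}
  N6 x:[15/2,21/2] y:[4,11] z:[-13/3,25/3] -> hit [15/2,25/3], descend [8, 9]
    N8 x:[15/2,10] y:[4,19/2] z:[20/3,25/3] -> hit [15/2,25/3] leaf, test {P0(miss), P4(miss)}
    N9 x:[15/2,21/2] y:[8,11] z:[-13/3,-10/3] -> miss, prune

order=[0, 1, 3, 4, 5, 7, 6, 8, 9]  |boxes|=9  |leaves|=2  hit=miss

== RESULT ==
2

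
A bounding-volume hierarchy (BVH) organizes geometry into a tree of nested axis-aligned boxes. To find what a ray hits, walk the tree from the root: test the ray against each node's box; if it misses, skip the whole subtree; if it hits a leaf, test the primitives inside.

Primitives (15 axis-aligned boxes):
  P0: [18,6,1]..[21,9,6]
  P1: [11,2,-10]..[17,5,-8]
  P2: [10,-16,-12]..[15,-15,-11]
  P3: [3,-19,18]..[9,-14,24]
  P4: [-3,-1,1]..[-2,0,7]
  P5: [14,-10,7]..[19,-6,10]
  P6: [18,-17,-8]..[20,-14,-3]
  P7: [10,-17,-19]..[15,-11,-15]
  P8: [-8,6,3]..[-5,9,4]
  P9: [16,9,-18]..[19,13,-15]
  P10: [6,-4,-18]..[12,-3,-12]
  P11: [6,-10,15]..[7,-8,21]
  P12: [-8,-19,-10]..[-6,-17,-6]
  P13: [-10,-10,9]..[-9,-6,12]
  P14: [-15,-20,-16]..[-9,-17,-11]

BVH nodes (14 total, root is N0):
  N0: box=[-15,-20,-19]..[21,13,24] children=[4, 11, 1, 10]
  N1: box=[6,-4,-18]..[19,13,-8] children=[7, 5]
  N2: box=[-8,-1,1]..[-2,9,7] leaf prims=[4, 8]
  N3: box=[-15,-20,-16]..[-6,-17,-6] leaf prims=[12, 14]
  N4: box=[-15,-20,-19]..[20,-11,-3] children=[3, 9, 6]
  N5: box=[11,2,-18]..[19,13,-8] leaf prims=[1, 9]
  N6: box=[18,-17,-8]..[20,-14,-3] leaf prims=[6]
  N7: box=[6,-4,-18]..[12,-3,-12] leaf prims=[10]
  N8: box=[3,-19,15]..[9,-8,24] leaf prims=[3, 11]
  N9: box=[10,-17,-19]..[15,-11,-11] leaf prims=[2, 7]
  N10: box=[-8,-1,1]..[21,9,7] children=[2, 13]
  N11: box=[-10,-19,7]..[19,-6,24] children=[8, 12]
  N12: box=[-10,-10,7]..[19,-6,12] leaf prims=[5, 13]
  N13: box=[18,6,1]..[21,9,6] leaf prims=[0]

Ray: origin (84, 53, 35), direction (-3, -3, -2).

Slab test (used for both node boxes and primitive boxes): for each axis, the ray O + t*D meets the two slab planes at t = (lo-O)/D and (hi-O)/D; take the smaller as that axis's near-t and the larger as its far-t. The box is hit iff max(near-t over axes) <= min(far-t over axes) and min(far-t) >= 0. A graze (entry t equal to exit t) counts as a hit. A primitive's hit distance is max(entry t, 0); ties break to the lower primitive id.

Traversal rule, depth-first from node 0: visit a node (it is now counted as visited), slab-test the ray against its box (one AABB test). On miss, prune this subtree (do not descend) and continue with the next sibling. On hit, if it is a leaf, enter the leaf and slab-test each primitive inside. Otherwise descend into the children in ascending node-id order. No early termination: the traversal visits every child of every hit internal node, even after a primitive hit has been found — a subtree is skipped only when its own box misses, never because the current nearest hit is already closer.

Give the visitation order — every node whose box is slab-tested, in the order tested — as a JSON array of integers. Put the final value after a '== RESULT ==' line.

Traverse from the root:
N0 x:[21,33] y:[40/3,73/3] z:[11/2,27] -> hit [21,73/3], descend [1, 4, 10, 11]
  N1 x:[65/3,26] y:[40/3,19] z:[43/2,53/2] -> miss, prune
  N4 x:[64/3,33] y:[64/3,73/3] z:[19,27] -> hit [64/3,73/3], descend [3, 6, 9]
    N3 x:[30,33] y:[70/3,73/3] z:[41/2,51/2] -> miss, prune
    N6 x:[64/3,22] y:[67/3,70/3] z:[19,43/2] -> miss, prune
    N9 x:[23,74/3] y:[64/3,70/3] z:[23,27] -> hit [23,70/3] leaf, test {P2@t=23, P7(miss)}
  N10 x:[21,92/3] y:[44/3,18] z:[14,17] -> miss, prune
  N11 x:[65/3,94/3] y:[59/3,24] z:[11/2,14] -> miss, prune

Summary -> nodes [0, 1, 4, 3, 6, 9, 10, 11]; box-tests=8; leaf-entries=1; first=P2

== RESULT ==
[0, 1, 4, 3, 6, 9, 10, 11]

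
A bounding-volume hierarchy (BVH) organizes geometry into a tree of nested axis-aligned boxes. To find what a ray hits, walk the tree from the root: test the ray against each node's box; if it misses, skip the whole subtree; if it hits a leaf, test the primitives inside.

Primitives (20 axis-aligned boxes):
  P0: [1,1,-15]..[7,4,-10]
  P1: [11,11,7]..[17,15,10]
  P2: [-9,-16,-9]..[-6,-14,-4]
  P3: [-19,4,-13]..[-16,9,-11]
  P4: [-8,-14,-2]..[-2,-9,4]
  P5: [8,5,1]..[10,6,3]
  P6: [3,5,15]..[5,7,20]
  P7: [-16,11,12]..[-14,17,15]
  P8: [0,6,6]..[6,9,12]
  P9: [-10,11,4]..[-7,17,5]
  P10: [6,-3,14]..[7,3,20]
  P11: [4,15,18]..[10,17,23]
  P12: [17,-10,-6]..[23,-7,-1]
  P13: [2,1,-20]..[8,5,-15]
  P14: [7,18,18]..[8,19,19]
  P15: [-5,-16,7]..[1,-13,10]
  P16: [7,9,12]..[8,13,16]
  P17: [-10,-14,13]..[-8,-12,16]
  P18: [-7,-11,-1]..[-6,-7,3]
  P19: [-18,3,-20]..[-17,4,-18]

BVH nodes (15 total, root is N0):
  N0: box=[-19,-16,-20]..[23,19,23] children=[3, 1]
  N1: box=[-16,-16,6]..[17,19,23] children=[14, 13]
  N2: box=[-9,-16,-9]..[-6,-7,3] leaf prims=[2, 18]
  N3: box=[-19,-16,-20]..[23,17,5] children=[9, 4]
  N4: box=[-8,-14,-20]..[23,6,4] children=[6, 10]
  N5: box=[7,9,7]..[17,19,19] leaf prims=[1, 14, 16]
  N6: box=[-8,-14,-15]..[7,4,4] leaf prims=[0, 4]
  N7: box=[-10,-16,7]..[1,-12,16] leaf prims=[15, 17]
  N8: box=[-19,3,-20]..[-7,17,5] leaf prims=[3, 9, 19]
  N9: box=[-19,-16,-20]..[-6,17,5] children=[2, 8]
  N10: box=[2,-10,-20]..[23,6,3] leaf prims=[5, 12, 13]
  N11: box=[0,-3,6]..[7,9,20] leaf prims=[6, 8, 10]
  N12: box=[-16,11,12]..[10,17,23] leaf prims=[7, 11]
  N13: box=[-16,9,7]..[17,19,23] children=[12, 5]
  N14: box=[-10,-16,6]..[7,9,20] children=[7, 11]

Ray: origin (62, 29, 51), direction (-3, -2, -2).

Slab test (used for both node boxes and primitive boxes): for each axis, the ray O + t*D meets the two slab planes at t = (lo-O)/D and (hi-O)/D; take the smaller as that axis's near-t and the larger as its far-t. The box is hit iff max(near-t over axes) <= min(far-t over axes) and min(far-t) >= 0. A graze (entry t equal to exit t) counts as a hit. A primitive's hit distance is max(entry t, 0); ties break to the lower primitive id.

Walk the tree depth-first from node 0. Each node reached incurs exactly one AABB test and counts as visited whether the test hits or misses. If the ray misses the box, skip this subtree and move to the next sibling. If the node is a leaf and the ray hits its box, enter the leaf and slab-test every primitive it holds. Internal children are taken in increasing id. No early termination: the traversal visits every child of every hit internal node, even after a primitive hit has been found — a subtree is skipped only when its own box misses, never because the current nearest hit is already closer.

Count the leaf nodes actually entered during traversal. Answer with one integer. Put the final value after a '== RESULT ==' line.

Trace the traversal:
N0 x:[13,27] y:[5,45/2] z:[14,71/2] -> hit [14,45/2], descend [1, 3]
  N1 x:[15,26] y:[5,45/2] z:[14,45/2] -> hit [15,45/2], descend [13, 14]
    N13 x:[15,26] y:[5,10] z:[14,22] -> miss, prune
    N14 x:[55/3,24] y:[10,45/2] z:[31/2,45/2] -> hit [55/3,45/2], descend [7, 11]
      N7 x:[61/3,24] y:[41/2,45/2] z:[35/2,22] -> hit [41/2,22] leaf, test {P15@t=21, P17(miss)}
      N11 x:[55/3,62/3] y:[10,16] z:[31/2,45/2] -> miss, prune
  N3 x:[13,27] y:[6,45/2] z:[23,71/2] -> miss, prune

order=[0, 1, 13, 14, 7, 11, 3]  |boxes|=7  |leaves|=1  hit=P15

== RESULT ==
1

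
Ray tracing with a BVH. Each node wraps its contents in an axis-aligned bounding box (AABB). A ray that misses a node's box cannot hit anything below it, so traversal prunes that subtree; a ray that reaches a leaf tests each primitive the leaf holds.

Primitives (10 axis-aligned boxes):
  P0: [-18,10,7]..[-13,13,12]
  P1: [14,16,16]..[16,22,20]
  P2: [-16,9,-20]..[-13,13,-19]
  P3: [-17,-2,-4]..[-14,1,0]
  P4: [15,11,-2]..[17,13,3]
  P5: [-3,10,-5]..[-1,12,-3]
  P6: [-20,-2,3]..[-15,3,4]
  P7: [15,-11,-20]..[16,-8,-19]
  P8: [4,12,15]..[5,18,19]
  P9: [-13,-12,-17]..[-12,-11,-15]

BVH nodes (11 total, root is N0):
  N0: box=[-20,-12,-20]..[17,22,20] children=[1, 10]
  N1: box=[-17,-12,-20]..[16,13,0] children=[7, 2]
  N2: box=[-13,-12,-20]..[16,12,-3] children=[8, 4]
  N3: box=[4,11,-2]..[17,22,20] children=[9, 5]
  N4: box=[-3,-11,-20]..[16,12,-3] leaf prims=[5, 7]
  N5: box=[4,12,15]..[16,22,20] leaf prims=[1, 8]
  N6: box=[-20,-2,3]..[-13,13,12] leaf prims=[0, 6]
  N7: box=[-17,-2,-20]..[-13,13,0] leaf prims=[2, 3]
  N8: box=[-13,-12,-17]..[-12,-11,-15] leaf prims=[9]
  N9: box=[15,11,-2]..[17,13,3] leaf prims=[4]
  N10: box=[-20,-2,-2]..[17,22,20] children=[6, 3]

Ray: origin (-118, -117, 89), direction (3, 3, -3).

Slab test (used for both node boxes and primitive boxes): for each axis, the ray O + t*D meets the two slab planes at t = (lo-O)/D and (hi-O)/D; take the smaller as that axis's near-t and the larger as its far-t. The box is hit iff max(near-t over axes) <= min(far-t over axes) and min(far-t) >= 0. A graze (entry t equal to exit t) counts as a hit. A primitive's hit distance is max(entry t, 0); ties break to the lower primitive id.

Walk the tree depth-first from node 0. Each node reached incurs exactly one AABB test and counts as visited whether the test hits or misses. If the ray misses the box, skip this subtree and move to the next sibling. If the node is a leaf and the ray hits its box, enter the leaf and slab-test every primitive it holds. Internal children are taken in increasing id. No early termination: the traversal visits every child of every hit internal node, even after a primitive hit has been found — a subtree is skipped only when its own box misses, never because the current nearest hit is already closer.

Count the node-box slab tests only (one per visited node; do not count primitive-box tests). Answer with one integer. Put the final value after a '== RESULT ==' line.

Trace the traversal:
N0 x:[98/3,45] y:[35,139/3] z:[23,109/3] -> hit [35,109/3], descend [1, 10]
  N1 x:[101/3,134/3] y:[35,130/3] z:[89/3,109/3] -> hit [35,109/3], descend [2, 7]
    N2 x:[35,134/3] y:[35,43] z:[92/3,109/3] -> hit [35,109/3], descend [4, 8]
      N4 x:[115/3,134/3] y:[106/3,43] z:[92/3,109/3] -> miss, prune
      N8 x:[35,106/3] y:[35,106/3] z:[104/3,106/3] -> hit [35,106/3] leaf, test {P9@t=35}
    N7 x:[101/3,35] y:[115/3,130/3] z:[89/3,109/3] -> miss, prune
  N10 x:[98/3,45] y:[115/3,139/3] z:[23,91/3] -> miss, prune

Summary -> nodes [0, 1, 2, 4, 8, 7, 10]; box-tests=7; leaf-entries=1; first=P9

== RESULT ==
7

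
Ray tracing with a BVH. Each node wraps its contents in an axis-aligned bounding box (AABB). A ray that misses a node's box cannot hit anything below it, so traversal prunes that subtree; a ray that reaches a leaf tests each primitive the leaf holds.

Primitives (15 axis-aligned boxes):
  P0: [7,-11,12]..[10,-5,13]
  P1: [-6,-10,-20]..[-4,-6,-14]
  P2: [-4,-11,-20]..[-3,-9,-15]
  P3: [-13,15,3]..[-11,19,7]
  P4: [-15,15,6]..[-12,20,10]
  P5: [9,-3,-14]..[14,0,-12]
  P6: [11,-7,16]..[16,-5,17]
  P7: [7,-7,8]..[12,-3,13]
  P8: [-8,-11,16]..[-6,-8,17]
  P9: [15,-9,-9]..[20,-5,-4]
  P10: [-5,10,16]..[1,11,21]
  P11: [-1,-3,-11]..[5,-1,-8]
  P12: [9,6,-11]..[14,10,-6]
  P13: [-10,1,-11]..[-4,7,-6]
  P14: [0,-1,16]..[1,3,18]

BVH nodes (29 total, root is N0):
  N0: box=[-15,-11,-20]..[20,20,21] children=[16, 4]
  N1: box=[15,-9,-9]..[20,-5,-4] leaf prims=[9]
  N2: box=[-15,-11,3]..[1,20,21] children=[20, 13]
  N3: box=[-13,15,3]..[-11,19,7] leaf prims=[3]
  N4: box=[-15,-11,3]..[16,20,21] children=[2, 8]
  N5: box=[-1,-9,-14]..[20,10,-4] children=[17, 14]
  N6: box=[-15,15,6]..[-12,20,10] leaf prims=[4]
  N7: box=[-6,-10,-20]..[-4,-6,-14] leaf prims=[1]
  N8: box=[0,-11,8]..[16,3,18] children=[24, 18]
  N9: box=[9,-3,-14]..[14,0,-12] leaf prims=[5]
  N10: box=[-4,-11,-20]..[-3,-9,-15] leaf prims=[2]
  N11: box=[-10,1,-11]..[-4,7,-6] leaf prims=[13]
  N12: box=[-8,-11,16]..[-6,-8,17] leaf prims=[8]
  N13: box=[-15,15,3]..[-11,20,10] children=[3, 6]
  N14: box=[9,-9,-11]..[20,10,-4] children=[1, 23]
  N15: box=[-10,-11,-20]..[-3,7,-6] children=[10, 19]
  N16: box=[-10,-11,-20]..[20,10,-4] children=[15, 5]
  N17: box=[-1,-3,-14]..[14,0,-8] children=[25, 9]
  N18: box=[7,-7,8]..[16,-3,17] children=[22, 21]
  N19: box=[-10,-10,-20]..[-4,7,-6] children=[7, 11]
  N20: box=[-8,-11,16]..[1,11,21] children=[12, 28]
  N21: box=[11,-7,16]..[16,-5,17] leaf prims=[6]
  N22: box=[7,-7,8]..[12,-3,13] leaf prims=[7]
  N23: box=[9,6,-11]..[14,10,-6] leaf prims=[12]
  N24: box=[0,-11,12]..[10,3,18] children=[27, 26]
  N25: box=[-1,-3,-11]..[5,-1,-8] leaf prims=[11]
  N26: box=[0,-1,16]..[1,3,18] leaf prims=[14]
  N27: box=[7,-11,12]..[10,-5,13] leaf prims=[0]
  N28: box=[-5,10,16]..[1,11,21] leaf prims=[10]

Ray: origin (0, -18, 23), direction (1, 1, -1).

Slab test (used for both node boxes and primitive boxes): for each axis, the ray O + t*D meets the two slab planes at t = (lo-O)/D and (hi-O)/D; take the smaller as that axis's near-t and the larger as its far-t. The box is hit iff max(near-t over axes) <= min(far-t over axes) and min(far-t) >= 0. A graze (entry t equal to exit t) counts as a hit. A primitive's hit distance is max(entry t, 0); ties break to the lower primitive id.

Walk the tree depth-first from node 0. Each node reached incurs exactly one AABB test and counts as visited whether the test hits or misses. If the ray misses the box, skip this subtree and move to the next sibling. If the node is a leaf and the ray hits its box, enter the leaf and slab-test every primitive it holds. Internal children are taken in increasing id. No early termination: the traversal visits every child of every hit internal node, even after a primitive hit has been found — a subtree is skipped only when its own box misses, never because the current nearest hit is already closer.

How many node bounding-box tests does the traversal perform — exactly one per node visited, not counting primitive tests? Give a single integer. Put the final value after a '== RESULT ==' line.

Trace the traversal:
N0 x:[-15,20] y:[7,38] z:[2,43] -> hit [7,20], descend [4, 16]
  N4 x:[-15,16] y:[7,38] z:[2,20] -> hit [7,16], descend [2, 8]
    N2 x:[-15,1] y:[7,38] z:[2,20] -> miss, prune
    N8 x:[0,16] y:[7,21] z:[5,15] -> hit [7,15], descend [18, 24]
      N18 x:[7,16] y:[11,15] z:[6,15] -> hit [11,15], descend [21, 22]
        N21 x:[11,16] y:[11,13] z:[6,7] -> miss, prune
        N22 x:[7,12] y:[11,15] z:[10,15] -> hit [11,12] leaf, test {P7@t=11}
      N24 x:[0,10] y:[7,21] z:[5,11] -> hit [7,10], descend [26, 27]
        N26 x:[0,1] y:[17,21] z:[5,7] -> miss, prune
        N27 x:[7,10] y:[7,13] z:[10,11] -> hit [10,10] leaf, test {P0@t=10}
  N16 x:[-10,20] y:[7,28] z:[27,43] -> miss, prune

order=[0, 4, 2, 8, 18, 21, 22, 24, 26, 27, 16]  |boxes|=11  |leaves|=2  hit=P0

== RESULT ==
11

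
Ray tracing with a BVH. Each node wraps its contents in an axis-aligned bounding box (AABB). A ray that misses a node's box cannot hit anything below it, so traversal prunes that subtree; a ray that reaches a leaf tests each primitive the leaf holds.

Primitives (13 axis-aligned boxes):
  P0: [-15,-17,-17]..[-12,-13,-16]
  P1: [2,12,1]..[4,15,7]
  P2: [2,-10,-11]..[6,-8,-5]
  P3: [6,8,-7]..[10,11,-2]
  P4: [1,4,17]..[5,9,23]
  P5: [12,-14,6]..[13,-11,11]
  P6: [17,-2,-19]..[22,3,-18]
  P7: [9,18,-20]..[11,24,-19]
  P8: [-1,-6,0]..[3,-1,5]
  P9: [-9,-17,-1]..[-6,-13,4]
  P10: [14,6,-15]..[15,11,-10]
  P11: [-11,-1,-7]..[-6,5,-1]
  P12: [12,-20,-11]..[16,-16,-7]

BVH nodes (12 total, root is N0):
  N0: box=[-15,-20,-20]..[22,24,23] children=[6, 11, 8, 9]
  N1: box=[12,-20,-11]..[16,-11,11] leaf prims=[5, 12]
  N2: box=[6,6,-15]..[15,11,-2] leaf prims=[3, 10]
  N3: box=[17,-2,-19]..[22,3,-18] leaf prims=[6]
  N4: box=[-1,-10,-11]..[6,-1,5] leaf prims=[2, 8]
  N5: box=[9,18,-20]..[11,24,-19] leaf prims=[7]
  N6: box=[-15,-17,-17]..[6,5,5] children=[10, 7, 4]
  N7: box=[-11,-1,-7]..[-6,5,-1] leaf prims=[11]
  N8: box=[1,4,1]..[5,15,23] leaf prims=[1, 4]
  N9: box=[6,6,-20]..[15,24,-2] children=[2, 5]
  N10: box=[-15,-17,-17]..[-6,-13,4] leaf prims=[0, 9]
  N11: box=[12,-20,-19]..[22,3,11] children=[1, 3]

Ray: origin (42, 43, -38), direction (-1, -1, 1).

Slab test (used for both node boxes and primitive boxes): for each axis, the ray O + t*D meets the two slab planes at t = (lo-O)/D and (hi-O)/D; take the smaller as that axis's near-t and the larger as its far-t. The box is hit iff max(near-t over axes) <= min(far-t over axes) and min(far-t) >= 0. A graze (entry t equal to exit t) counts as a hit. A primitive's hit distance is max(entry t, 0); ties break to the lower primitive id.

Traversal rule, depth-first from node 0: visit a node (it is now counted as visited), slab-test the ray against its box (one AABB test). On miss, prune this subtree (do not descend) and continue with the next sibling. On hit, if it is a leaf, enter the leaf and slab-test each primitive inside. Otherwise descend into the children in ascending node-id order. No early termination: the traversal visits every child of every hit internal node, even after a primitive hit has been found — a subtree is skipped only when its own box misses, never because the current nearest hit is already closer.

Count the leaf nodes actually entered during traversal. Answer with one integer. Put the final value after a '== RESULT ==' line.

Traverse from the root:
N0 x:[20,57] y:[19,63] z:[18,61] -> hit [20,57], descend [6, 8, 9, 11]
  N6 x:[36,57] y:[38,60] z:[21,43] -> hit [38,43], descend [4, 7, 10]
    N4 x:[36,43] y:[44,53] z:[27,43] -> miss, prune
    N7 x:[48,53] y:[38,44] z:[31,37] -> miss, prune
    N10 x:[48,57] y:[56,60] z:[21,42] -> miss, prune
  N8 x:[37,41] y:[28,39] z:[39,61] -> hit [39,39] leaf, test {P1(miss), P4(miss)}
  N9 x:[27,36] y:[19,37] z:[18,36] -> hit [27,36], descend [2, 5]
    N2 x:[27,36] y:[32,37] z:[23,36] -> hit [32,36] leaf, test {P3@t=32, P10(miss)}
    N5 x:[31,33] y:[19,25] z:[18,19] -> miss, prune
  N11 x:[20,30] y:[40,63] z:[19,49] -> miss, prune

order=[0, 6, 4, 7, 10, 8, 9, 2, 5, 11]  |boxes|=10  |leaves|=2  hit=P3

== RESULT ==
2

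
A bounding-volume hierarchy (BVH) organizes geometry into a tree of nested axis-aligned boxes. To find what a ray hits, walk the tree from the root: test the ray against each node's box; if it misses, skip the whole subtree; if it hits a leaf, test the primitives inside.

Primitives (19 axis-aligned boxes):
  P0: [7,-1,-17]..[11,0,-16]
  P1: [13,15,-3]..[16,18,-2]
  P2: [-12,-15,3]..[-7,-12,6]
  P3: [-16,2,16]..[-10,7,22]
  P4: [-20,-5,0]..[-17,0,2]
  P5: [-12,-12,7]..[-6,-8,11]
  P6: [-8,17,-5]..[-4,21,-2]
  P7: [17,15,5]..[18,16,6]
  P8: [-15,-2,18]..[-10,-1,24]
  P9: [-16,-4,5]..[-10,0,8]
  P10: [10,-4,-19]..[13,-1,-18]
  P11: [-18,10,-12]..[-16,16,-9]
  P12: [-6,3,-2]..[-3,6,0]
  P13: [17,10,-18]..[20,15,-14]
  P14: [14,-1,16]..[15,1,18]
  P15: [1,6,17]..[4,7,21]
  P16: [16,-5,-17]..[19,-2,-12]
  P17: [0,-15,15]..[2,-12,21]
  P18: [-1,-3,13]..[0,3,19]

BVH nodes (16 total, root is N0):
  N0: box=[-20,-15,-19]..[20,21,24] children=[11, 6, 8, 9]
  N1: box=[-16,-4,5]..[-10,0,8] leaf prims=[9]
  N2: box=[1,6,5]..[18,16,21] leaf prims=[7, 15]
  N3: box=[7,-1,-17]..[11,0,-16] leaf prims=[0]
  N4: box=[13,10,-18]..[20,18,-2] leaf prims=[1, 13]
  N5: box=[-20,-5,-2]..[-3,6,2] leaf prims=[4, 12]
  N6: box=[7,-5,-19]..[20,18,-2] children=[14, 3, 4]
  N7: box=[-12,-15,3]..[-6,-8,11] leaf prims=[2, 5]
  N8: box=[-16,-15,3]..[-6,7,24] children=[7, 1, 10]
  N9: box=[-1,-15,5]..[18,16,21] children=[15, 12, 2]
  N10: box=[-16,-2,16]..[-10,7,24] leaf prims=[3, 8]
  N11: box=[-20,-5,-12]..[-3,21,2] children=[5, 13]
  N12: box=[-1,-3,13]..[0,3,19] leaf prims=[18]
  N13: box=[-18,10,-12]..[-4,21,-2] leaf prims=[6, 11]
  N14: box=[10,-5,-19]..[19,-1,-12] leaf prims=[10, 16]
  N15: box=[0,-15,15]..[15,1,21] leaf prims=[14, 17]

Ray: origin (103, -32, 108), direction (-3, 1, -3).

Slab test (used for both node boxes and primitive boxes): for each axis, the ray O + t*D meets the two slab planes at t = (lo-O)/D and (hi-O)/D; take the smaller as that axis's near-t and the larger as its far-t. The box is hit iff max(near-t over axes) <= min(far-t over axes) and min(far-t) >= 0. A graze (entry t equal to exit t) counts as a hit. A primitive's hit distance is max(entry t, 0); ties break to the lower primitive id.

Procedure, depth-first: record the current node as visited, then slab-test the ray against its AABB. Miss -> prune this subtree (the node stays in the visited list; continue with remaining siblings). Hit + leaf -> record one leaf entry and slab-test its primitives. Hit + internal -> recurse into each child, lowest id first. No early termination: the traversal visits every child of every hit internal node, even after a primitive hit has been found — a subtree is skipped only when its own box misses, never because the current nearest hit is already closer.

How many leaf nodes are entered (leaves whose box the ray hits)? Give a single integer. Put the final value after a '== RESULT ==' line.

Walk:
N0 x:[83/3,41] y:[17,53] z:[28,127/3] -> hit [28,41], descend [6, 8, 9, 11]
  N6 x:[83/3,32] y:[27,50] z:[110/3,127/3] -> miss, prune
  N8 x:[109/3,119/3] y:[17,39] z:[28,35] -> miss, prune
  N9 x:[85/3,104/3] y:[17,48] z:[29,103/3] -> hit [29,103/3], descend [2, 12, 15]
    N2 x:[85/3,34] y:[38,48] z:[29,103/3] -> miss, prune
    N12 x:[103/3,104/3] y:[29,35] z:[89/3,95/3] -> miss, prune
    N15 x:[88/3,103/3] y:[17,33] z:[29,31] -> hit [88/3,31] leaf, test {P14(miss), P17(miss)}
  N11 x:[106/3,41] y:[27,53] z:[106/3,40] -> hit [106/3,40], descend [5, 13]
    N5 x:[106/3,41] y:[27,38] z:[106/3,110/3] -> hit [106/3,110/3] leaf, test {P4(miss), P12@t=36}
    N13 x:[107/3,121/3] y:[42,53] z:[110/3,40] -> miss, prune

Visited [0, 6, 8, 9, 2, 12, 15, 11, 5, 13]. Tests: 10 box, 2 leaf. Nearest: P12.

== RESULT ==
2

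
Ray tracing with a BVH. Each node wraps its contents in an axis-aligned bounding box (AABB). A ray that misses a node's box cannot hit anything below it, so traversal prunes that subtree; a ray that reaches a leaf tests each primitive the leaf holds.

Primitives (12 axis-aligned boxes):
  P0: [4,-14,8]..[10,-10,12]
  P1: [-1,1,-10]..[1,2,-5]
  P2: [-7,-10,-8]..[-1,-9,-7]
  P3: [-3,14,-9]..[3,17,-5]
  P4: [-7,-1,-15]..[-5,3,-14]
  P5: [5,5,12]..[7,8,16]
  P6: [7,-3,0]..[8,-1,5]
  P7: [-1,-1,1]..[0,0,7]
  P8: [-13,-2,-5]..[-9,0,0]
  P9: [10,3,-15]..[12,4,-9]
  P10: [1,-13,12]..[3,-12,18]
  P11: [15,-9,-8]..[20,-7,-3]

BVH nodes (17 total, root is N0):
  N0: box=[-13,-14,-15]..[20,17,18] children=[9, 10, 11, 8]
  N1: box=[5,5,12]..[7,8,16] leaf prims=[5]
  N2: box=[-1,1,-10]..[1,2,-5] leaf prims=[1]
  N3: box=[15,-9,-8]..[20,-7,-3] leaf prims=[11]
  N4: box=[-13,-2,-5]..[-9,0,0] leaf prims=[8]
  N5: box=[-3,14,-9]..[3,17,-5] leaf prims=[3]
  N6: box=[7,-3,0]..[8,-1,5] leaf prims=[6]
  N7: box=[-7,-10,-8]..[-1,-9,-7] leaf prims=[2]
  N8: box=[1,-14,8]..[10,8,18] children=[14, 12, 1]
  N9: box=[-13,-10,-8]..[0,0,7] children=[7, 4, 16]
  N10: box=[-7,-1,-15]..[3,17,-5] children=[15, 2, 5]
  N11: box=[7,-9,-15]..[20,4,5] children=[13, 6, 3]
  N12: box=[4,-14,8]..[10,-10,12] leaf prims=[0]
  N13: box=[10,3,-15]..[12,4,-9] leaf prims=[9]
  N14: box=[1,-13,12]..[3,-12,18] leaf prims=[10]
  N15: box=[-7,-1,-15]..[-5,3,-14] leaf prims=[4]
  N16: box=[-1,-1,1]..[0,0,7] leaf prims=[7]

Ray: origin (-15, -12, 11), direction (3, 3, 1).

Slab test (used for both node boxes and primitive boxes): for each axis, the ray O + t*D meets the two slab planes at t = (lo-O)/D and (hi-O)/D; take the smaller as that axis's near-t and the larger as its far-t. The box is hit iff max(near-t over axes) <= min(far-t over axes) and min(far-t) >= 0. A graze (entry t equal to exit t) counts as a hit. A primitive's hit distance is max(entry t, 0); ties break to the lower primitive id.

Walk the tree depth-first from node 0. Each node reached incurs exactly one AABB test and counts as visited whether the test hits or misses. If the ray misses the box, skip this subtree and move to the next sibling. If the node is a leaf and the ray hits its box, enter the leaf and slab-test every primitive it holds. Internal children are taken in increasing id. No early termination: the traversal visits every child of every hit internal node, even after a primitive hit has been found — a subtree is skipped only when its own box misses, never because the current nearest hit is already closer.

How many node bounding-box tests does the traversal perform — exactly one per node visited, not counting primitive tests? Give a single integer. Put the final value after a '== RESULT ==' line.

Walk:
N0 x:[2/3,35/3] y:[-2/3,29/3] z:[-26,7] -> hit [2/3,7], descend [8, 9, 10, 11]
  N8 x:[16/3,25/3] y:[-2/3,20/3] z:[-3,7] -> hit [16/3,20/3], descend [1, 12, 14]
    N1 x:[20/3,22/3] y:[17/3,20/3] z:[1,5] -> miss, prune
    N12 x:[19/3,25/3] y:[-2/3,2/3] z:[-3,1] -> miss, prune
    N14 x:[16/3,6] y:[-1/3,0] z:[1,7] -> miss, prune
  N9 x:[2/3,5] y:[2/3,4] z:[-19,-4] -> miss, prune
  N10 x:[8/3,6] y:[11/3,29/3] z:[-26,-16] -> miss, prune
  N11 x:[22/3,35/3] y:[1,16/3] z:[-26,-6] -> miss, prune

order=[0, 8, 1, 12, 14, 9, 10, 11]  |boxes|=8  |leaves|=0  hit=miss

== RESULT ==
8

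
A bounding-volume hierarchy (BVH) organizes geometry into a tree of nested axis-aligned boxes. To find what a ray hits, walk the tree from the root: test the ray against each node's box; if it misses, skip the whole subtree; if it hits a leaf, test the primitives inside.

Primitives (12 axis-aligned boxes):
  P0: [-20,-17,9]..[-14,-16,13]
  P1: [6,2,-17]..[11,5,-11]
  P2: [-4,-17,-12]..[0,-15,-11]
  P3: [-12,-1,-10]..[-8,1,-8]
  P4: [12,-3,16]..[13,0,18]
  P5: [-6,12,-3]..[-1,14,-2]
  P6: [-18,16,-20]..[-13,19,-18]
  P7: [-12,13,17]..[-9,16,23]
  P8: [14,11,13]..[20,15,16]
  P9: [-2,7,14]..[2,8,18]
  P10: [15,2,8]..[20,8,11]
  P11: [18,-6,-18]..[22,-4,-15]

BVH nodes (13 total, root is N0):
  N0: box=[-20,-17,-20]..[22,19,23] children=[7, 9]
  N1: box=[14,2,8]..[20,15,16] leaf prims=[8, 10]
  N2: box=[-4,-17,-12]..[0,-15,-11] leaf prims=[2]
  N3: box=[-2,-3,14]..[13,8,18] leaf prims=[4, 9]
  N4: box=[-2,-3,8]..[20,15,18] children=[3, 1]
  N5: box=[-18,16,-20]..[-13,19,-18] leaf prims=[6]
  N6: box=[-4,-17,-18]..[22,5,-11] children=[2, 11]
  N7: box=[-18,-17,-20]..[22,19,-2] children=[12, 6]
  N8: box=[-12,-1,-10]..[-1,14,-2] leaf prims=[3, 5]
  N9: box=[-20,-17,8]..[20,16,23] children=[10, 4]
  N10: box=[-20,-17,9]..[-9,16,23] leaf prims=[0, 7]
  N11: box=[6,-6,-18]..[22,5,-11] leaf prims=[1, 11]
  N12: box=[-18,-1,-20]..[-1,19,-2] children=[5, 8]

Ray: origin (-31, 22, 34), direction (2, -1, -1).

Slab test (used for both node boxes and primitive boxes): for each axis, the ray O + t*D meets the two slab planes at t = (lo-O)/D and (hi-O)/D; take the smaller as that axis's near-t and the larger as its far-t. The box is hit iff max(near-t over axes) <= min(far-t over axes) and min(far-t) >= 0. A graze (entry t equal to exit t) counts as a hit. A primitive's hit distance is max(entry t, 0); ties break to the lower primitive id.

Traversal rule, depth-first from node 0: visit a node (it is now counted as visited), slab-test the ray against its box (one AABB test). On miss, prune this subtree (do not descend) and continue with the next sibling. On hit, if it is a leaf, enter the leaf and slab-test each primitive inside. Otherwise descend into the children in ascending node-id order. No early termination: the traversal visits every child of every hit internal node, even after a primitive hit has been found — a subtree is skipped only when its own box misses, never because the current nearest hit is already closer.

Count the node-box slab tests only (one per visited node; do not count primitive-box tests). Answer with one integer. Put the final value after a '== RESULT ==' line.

Traverse from the root:
N0 x:[11/2,53/2] y:[3,39] z:[11,54] -> hit [11,53/2], descend [7, 9]
  N7 x:[13/2,53/2] y:[3,39] z:[36,54] -> miss, prune
  N9 x:[11/2,51/2] y:[6,39] z:[11,26] -> hit [11,51/2], descend [4, 10]
    N4 x:[29/2,51/2] y:[7,25] z:[16,26] -> hit [16,25], descend [1, 3]
      N1 x:[45/2,51/2] y:[7,20] z:[18,26] -> miss, prune
      N3 x:[29/2,22] y:[14,25] z:[16,20] -> hit [16,20] leaf, test {P4(miss), P9(miss)}
    N10 x:[11/2,11] y:[6,39] z:[11,25] -> hit [11,11] leaf, test {P0(miss), P7(miss)}

Visited [0, 7, 9, 4, 1, 3, 10]. Tests: 7 box, 2 leaf. Nearest: miss.

== RESULT ==
7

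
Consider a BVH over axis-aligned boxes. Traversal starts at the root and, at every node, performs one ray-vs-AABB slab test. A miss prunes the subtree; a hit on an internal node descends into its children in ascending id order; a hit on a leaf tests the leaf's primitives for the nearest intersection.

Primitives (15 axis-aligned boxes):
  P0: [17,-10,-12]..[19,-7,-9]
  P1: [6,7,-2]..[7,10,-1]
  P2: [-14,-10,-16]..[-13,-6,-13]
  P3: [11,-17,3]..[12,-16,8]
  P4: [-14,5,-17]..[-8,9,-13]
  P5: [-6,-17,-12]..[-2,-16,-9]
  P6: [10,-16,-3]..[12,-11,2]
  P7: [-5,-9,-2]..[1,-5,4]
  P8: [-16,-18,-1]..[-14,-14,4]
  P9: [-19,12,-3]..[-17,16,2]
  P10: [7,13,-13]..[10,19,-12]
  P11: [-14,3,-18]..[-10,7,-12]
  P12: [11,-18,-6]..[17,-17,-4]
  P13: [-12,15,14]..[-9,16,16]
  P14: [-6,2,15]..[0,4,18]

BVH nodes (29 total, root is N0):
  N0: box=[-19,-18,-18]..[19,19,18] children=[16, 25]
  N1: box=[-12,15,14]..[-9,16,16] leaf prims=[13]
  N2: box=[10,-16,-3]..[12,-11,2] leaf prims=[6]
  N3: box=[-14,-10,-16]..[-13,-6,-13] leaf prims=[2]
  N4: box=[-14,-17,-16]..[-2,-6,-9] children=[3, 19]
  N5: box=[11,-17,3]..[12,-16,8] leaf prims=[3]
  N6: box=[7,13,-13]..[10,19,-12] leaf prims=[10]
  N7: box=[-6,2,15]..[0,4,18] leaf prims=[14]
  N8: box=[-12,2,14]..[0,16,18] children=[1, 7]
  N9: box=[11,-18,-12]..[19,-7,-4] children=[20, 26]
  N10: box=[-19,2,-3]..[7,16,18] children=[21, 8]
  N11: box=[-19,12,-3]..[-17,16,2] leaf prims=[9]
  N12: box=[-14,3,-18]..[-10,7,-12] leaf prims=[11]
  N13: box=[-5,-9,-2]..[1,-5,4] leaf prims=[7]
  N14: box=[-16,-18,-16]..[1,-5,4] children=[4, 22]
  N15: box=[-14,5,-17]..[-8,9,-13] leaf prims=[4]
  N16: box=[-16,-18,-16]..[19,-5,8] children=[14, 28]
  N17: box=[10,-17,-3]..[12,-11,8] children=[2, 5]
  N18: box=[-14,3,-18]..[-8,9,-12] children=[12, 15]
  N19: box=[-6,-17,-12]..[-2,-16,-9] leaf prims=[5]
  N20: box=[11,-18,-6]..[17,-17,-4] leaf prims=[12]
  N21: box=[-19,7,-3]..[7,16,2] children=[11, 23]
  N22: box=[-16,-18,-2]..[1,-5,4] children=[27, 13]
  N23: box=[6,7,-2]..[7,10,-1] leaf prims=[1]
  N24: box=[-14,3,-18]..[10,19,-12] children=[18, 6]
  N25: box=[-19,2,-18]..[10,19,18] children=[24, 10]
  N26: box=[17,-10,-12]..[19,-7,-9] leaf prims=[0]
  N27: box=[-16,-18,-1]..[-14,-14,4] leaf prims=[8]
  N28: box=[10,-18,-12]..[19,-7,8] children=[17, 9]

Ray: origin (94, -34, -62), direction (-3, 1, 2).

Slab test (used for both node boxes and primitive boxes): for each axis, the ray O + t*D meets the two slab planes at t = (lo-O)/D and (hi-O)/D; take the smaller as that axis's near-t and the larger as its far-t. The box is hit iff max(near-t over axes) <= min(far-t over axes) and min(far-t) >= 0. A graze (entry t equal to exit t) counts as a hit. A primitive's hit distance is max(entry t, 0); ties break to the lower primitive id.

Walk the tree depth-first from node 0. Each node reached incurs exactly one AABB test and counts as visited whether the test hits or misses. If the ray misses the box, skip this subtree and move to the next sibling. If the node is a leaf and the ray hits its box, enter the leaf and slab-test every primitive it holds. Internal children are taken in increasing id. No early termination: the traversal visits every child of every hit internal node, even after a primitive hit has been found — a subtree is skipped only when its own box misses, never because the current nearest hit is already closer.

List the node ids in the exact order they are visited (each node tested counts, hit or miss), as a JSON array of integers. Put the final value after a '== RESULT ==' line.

Walk:
N0 x:[25,113/3] y:[16,53] z:[22,40] -> hit [25,113/3], descend [16, 25]
  N16 x:[25,110/3] y:[16,29] z:[23,35] -> hit [25,29], descend [14, 28]
    N14 x:[31,110/3] y:[16,29] z:[23,33] -> miss, prune
    N28 x:[25,28] y:[16,27] z:[25,35] -> hit [25,27], descend [9, 17]
      N9 x:[25,83/3] y:[16,27] z:[25,29] -> hit [25,27], descend [20, 26]
        N20 x:[77/3,83/3] y:[16,17] z:[28,29] -> miss, prune
        N26 x:[25,77/3] y:[24,27] z:[25,53/2] -> hit [25,77/3] leaf, test {P0@t=25}
      N17 x:[82/3,28] y:[17,23] z:[59/2,35] -> miss, prune
  N25 x:[28,113/3] y:[36,53] z:[22,40] -> hit [36,113/3], descend [10, 24]
    N10 x:[29,113/3] y:[36,50] z:[59/2,40] -> hit [36,113/3], descend [8, 21]
      N8 x:[94/3,106/3] y:[36,50] z:[38,40] -> miss, prune
      N21 x:[29,113/3] y:[41,50] z:[59/2,32] -> miss, prune
    N24 x:[28,36] y:[37,53] z:[22,25] -> miss, prune

order=[0, 16, 14, 28, 9, 20, 26, 17, 25, 10, 8, 21, 24]  |boxes|=13  |leaves|=1  hit=P0

== RESULT ==
[0, 16, 14, 28, 9, 20, 26, 17, 25, 10, 8, 21, 24]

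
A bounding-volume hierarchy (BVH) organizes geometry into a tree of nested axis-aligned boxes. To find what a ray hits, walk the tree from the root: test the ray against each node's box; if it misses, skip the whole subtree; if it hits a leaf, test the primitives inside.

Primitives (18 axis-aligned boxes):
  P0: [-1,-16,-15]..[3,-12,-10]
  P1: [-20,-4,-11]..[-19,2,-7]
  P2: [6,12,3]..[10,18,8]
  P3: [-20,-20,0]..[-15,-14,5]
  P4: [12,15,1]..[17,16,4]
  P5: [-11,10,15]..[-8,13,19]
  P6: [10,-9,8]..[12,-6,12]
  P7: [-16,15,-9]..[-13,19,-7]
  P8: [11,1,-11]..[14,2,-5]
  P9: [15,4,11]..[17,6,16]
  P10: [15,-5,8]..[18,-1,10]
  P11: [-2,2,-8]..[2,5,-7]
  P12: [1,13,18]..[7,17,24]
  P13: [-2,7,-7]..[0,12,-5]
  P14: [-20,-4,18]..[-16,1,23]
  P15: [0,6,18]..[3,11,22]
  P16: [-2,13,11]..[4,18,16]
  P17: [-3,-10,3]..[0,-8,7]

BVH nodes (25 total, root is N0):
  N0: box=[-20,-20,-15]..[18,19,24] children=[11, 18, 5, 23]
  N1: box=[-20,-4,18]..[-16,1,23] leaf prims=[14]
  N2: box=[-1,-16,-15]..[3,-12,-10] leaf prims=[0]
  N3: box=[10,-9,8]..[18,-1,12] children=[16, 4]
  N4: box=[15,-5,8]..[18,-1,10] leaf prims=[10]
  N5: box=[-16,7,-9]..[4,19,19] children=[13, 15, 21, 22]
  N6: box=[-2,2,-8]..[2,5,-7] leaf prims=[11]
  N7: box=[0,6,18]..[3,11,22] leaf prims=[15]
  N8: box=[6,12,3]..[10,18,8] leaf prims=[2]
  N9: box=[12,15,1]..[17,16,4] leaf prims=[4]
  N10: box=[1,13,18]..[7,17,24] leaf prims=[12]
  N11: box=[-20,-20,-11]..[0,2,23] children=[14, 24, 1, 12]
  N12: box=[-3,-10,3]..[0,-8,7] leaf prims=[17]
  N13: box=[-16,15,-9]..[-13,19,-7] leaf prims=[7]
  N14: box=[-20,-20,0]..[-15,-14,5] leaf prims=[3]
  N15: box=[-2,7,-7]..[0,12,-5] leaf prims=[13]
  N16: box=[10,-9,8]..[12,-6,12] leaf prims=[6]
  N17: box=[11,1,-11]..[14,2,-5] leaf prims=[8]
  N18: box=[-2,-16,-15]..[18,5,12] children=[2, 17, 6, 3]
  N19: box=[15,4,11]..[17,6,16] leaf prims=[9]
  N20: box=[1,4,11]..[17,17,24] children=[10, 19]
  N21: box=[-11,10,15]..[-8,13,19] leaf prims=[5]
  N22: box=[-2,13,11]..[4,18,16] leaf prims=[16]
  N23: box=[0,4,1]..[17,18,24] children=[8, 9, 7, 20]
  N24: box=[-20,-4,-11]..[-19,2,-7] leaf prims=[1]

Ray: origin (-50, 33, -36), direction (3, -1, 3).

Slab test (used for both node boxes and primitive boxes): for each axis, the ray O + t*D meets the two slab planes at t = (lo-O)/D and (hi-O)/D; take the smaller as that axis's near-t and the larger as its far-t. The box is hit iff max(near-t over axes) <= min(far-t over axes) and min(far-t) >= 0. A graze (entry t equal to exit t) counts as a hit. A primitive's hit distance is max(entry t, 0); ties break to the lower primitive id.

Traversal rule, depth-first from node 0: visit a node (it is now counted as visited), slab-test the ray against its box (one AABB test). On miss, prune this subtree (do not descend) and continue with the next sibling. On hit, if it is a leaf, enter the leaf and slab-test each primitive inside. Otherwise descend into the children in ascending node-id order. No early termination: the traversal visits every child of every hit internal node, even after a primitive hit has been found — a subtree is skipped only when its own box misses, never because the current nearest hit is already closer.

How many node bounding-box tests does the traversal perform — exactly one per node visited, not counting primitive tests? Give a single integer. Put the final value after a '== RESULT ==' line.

Walk:
N0 x:[10,68/3] y:[14,53] z:[7,20] -> hit [14,20], descend [5, 11, 18, 23]
  N5 x:[34/3,18] y:[14,26] z:[9,55/3] -> hit [14,18], descend [13, 15, 21, 22]
    N13 x:[34/3,37/3] y:[14,18] z:[9,29/3] -> miss, prune
    N15 x:[16,50/3] y:[21,26] z:[29/3,31/3] -> miss, prune
    N21 x:[13,14] y:[20,23] z:[17,55/3] -> miss, prune
    N22 x:[16,18] y:[15,20] z:[47/3,52/3] -> hit [16,52/3] leaf, test {P16@t=16}
  N11 x:[10,50/3] y:[31,53] z:[25/3,59/3] -> miss, prune
  N18 x:[16,68/3] y:[28,49] z:[7,16] -> miss, prune
  N23 x:[50/3,67/3] y:[15,29] z:[37/3,20] -> hit [50/3,20], descend [7, 8, 9, 20]
    N7 x:[50/3,53/3] y:[22,27] z:[18,58/3] -> miss, prune
    N8 x:[56/3,20] y:[15,21] z:[13,44/3] -> miss, prune
    N9 x:[62/3,67/3] y:[17,18] z:[37/3,40/3] -> miss, prune
    N20 x:[17,67/3] y:[16,29] z:[47/3,20] -> hit [17,20], descend [10, 19]
      N10 x:[17,19] y:[16,20] z:[18,20] -> hit [18,19] leaf, test {P12@t=18}
      N19 x:[65/3,67/3] y:[27,29] z:[47/3,52/3] -> miss, prune

15 AABB tests over nodes [0, 5, 13, 15, 21, 22, 11, 18, 23, 7, 8, 9, 20, 10, 19]; 2 leaves entered; closest P16.

== RESULT ==
15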